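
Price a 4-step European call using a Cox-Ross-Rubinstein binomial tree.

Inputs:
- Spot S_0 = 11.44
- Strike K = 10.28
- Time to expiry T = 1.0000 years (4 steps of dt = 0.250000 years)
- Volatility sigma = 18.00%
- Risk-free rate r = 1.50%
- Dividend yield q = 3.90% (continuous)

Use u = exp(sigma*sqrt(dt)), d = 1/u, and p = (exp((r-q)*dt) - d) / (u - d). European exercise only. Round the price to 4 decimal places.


dt = T/N = 0.250000
u = exp(sigma*sqrt(dt)) = 1.094174; d = 1/u = 0.913931
p = (exp((r-q)*dt) - d) / (u - d) = 0.444326
Discount per step: exp(-r*dt) = 0.996257
Stock lattice S(k, i) with i counting down-moves:
  k=0: S(0,0) = 11.4400
  k=1: S(1,0) = 12.5174; S(1,1) = 10.4554
  k=2: S(2,0) = 13.6962; S(2,1) = 11.4400; S(2,2) = 9.5555
  k=3: S(3,0) = 14.9860; S(3,1) = 12.5174; S(3,2) = 10.4554; S(3,3) = 8.7331
  k=4: S(4,0) = 16.3973; S(4,1) = 13.6962; S(4,2) = 11.4400; S(4,3) = 9.5555; S(4,4) = 7.9814
Terminal payoffs V(N, i) = max(S_T - K, 0):
  V(4,0) = 6.117289; V(4,1) = 3.416167; V(4,2) = 1.160000; V(4,3) = 0.000000; V(4,4) = 0.000000
Backward induction: V(k, i) = exp(-r*dt) * [p * V(k+1, i) + (1-p) * V(k+1, i+1)].
  V(3,0) = exp(-r*dt) * [p*6.117289 + (1-p)*3.416167] = 4.599068
  V(3,1) = exp(-r*dt) * [p*3.416167 + (1-p)*1.160000] = 2.154380
  V(3,2) = exp(-r*dt) * [p*1.160000 + (1-p)*0.000000] = 0.513489
  V(3,3) = exp(-r*dt) * [p*0.000000 + (1-p)*0.000000] = 0.000000
  V(2,0) = exp(-r*dt) * [p*4.599068 + (1-p)*2.154380] = 3.228490
  V(2,1) = exp(-r*dt) * [p*2.154380 + (1-p)*0.513489] = 1.237930
  V(2,2) = exp(-r*dt) * [p*0.513489 + (1-p)*0.000000] = 0.227303
  V(1,0) = exp(-r*dt) * [p*3.228490 + (1-p)*1.237930] = 2.114444
  V(1,1) = exp(-r*dt) * [p*1.237930 + (1-p)*0.227303] = 0.673820
  V(0,0) = exp(-r*dt) * [p*2.114444 + (1-p)*0.673820] = 1.309009

Answer: Price = V(0,0) = 1.3090


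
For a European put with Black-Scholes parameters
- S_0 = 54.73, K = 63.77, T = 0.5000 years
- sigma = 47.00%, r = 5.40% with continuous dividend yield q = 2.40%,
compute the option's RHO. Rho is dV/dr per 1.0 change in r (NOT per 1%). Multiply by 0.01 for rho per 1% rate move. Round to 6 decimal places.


d1 = -0.2486784878; d2 = -0.5810186749
phi(d1) = 0.3867955468; exp(-qT) = 0.9880717129; exp(-rT) = 0.9733612415
N(-d2) = 0.7193860664
Rho = -K*T*exp(-rT)*N(-d2) = -63.7700 * 0.5000 * 0.9733612415 * 0.7193860664 = -22.326595

Answer: Rho = -22.326595


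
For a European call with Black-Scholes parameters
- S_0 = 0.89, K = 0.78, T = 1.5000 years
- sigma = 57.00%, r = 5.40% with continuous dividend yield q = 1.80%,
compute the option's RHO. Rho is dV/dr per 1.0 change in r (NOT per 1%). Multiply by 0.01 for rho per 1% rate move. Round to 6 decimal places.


Answer: Rho = 0.503917

Derivation:
d1 = 0.6153842238; d2 = -0.0827203529
phi(d1) = 0.3301238458; exp(-qT) = 0.9733612415; exp(-rT) = 0.9221936914
N(d2) = 0.4670369505
Rho = K*T*exp(-rT)*N(d2) = 0.7800 * 1.5000 * 0.9221936914 * 0.4670369505 = 0.503917


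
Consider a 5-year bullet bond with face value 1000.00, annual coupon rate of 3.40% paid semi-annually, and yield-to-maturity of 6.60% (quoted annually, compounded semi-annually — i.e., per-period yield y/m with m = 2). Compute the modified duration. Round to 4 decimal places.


Coupon per period c = face * coupon_rate / m = 17.000000
Periods per year m = 2; per-period yield y/m = 0.033000
Number of cashflows N = 10
Cashflows (t years, CF_t, discount factor 1/(1+y/m)^(m*t), PV):
  t = 0.5000: CF_t = 17.000000, DF = 0.968054, PV = 16.456922
  t = 1.0000: CF_t = 17.000000, DF = 0.937129, PV = 15.931192
  t = 1.5000: CF_t = 17.000000, DF = 0.907192, PV = 15.422258
  t = 2.0000: CF_t = 17.000000, DF = 0.878211, PV = 14.929582
  t = 2.5000: CF_t = 17.000000, DF = 0.850156, PV = 14.452644
  t = 3.0000: CF_t = 17.000000, DF = 0.822997, PV = 13.990943
  t = 3.5000: CF_t = 17.000000, DF = 0.796705, PV = 13.543991
  t = 4.0000: CF_t = 17.000000, DF = 0.771254, PV = 13.111318
  t = 4.5000: CF_t = 17.000000, DF = 0.746616, PV = 12.692467
  t = 5.0000: CF_t = 1017.000000, DF = 0.722764, PV = 735.051448
Price P = sum_t PV_t = 865.582765
First compute Macaulay numerator sum_t t * PV_t:
  t * PV_t at t = 0.5000: 8.228461
  t * PV_t at t = 1.0000: 15.931192
  t * PV_t at t = 1.5000: 23.133387
  t * PV_t at t = 2.0000: 29.859163
  t * PV_t at t = 2.5000: 36.131611
  t * PV_t at t = 3.0000: 41.972829
  t * PV_t at t = 3.5000: 47.403970
  t * PV_t at t = 4.0000: 52.445272
  t * PV_t at t = 4.5000: 57.116099
  t * PV_t at t = 5.0000: 3675.257242
Macaulay duration D = 3987.479227 / 865.582765 = 4.606699
Modified duration = D / (1 + y/m) = 4.606699 / (1 + 0.033000) = 4.459534

Answer: Modified duration = 4.4595


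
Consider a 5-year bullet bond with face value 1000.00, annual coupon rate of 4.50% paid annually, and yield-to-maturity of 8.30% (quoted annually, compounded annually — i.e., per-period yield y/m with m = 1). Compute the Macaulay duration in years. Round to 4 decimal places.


Coupon per period c = face * coupon_rate / m = 45.000000
Periods per year m = 1; per-period yield y/m = 0.083000
Number of cashflows N = 5
Cashflows (t years, CF_t, discount factor 1/(1+y/m)^(m*t), PV):
  t = 1.0000: CF_t = 45.000000, DF = 0.923361, PV = 41.551247
  t = 2.0000: CF_t = 45.000000, DF = 0.852596, PV = 38.366802
  t = 3.0000: CF_t = 45.000000, DF = 0.787254, PV = 35.426410
  t = 4.0000: CF_t = 45.000000, DF = 0.726919, PV = 32.711367
  t = 5.0000: CF_t = 1045.000000, DF = 0.671209, PV = 701.413317
Price P = sum_t PV_t = 849.469142
Macaulay numerator sum_t t * PV_t:
  t * PV_t at t = 1.0000: 41.551247
  t * PV_t at t = 2.0000: 76.733604
  t * PV_t at t = 3.0000: 106.279230
  t * PV_t at t = 4.0000: 130.845466
  t * PV_t at t = 5.0000: 3507.066587
Macaulay duration D = (sum_t t * PV_t) / P = 3862.476133 / 849.469142 = 4.546929

Answer: Macaulay duration = 4.5469 years


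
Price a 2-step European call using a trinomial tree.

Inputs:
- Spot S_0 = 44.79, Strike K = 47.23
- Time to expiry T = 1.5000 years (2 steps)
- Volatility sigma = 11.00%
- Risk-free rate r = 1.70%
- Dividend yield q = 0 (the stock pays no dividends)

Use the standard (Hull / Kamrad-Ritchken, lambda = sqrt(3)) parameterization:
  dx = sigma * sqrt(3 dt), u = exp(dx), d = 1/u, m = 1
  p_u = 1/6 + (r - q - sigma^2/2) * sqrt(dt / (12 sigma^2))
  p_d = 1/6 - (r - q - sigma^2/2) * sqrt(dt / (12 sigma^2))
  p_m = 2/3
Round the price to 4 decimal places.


Answer: Price = V(0,0) = 1.9321

Derivation:
dt = T/N = 0.750000; dx = sigma*sqrt(3*dt) = 0.165000
u = exp(dx) = 1.179393; d = 1/u = 0.847894
p_u = 0.191553, p_m = 0.666667, p_d = 0.141780
Discount per step: exp(-r*dt) = 0.987331
Stock lattice S(k, j) with j the centered position index:
  k=0: S(0,+0) = 44.7900
  k=1: S(1,-1) = 37.9772; S(1,+0) = 44.7900; S(1,+1) = 52.8250
  k=2: S(2,-2) = 32.2006; S(2,-1) = 37.9772; S(2,+0) = 44.7900; S(2,+1) = 52.8250; S(2,+2) = 62.3015
Terminal payoffs V(N, j) = max(S_T - K, 0):
  V(2,-2) = 0.000000; V(2,-1) = 0.000000; V(2,+0) = 0.000000; V(2,+1) = 5.595018; V(2,+2) = 15.071462
Backward induction: V(k, j) = exp(-r*dt) * [p_u * V(k+1, j+1) + p_m * V(k+1, j) + p_d * V(k+1, j-1)]
  V(1,-1) = exp(-r*dt) * [p_u*0.000000 + p_m*0.000000 + p_d*0.000000] = 0.000000
  V(1,+0) = exp(-r*dt) * [p_u*5.595018 + p_m*0.000000 + p_d*0.000000] = 1.058165
  V(1,+1) = exp(-r*dt) * [p_u*15.071462 + p_m*5.595018 + p_d*0.000000] = 6.533165
  V(0,+0) = exp(-r*dt) * [p_u*6.533165 + p_m*1.058165 + p_d*0.000000] = 1.932099


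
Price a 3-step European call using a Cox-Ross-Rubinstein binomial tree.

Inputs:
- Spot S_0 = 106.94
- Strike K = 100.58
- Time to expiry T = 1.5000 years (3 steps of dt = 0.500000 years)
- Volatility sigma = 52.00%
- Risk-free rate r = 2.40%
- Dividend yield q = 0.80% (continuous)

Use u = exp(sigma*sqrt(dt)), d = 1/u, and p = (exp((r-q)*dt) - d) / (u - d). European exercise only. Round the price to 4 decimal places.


dt = T/N = 0.500000
u = exp(sigma*sqrt(dt)) = 1.444402; d = 1/u = 0.692328
p = (exp((r-q)*dt) - d) / (u - d) = 0.419778
Discount per step: exp(-r*dt) = 0.988072
Stock lattice S(k, i) with i counting down-moves:
  k=0: S(0,0) = 106.9400
  k=1: S(1,0) = 154.4644; S(1,1) = 74.0376
  k=2: S(2,0) = 223.1087; S(2,1) = 106.9400; S(2,2) = 51.2583
  k=3: S(3,0) = 322.2587; S(3,1) = 154.4644; S(3,2) = 74.0376; S(3,3) = 35.4875
Terminal payoffs V(N, i) = max(S_T - K, 0):
  V(3,0) = 221.678658; V(3,1) = 53.884370; V(3,2) = 0.000000; V(3,3) = 0.000000
Backward induction: V(k, i) = exp(-r*dt) * [p * V(k+1, i) + (1-p) * V(k+1, i+1)].
  V(2,0) = exp(-r*dt) * [p*221.678658 + (1-p)*53.884370] = 122.837769
  V(2,1) = exp(-r*dt) * [p*53.884370 + (1-p)*0.000000] = 22.349656
  V(2,2) = exp(-r*dt) * [p*0.000000 + (1-p)*0.000000] = 0.000000
  V(1,0) = exp(-r*dt) * [p*122.837769 + (1-p)*22.349656] = 63.762584
  V(1,1) = exp(-r*dt) * [p*22.349656 + (1-p)*0.000000] = 9.269981
  V(0,0) = exp(-r*dt) * [p*63.762584 + (1-p)*9.269981] = 31.761339

Answer: Price = V(0,0) = 31.7613


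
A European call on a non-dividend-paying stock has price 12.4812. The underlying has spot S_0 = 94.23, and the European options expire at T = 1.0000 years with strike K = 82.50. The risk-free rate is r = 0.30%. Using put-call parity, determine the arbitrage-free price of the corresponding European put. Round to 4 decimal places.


Put-call parity: C - P = S_0 * exp(-qT) - K * exp(-rT).
S_0 * exp(-qT) = 94.2300 * 1.00000000 = 94.23000000
K * exp(-rT) = 82.5000 * 0.99700450 = 82.25287088
P = C - S*exp(-qT) + K*exp(-rT)
P = 12.4812 - 94.23000000 + 82.25287088 = 0.5041

Answer: Put price = 0.5041


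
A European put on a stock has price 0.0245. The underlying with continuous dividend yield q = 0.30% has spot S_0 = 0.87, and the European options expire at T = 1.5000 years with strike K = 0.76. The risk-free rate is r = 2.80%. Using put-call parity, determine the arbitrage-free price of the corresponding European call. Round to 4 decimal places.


Answer: Call price = 0.1619

Derivation:
Put-call parity: C - P = S_0 * exp(-qT) - K * exp(-rT).
S_0 * exp(-qT) = 0.8700 * 0.99551011 = 0.86609380
K * exp(-rT) = 0.7600 * 0.95886978 = 0.72874103
C = P + S*exp(-qT) - K*exp(-rT)
C = 0.0245 + 0.86609380 - 0.72874103 = 0.1619


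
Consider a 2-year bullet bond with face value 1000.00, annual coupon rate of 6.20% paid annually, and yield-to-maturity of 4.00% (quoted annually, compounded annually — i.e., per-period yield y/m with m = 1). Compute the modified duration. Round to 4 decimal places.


Answer: Modified duration = 1.8680

Derivation:
Coupon per period c = face * coupon_rate / m = 62.000000
Periods per year m = 1; per-period yield y/m = 0.040000
Number of cashflows N = 2
Cashflows (t years, CF_t, discount factor 1/(1+y/m)^(m*t), PV):
  t = 1.0000: CF_t = 62.000000, DF = 0.961538, PV = 59.615385
  t = 2.0000: CF_t = 1062.000000, DF = 0.924556, PV = 981.878698
Price P = sum_t PV_t = 1041.494083
First compute Macaulay numerator sum_t t * PV_t:
  t * PV_t at t = 1.0000: 59.615385
  t * PV_t at t = 2.0000: 1963.757396
Macaulay duration D = 2023.372781 / 1041.494083 = 1.942760
Modified duration = D / (1 + y/m) = 1.942760 / (1 + 0.040000) = 1.868038


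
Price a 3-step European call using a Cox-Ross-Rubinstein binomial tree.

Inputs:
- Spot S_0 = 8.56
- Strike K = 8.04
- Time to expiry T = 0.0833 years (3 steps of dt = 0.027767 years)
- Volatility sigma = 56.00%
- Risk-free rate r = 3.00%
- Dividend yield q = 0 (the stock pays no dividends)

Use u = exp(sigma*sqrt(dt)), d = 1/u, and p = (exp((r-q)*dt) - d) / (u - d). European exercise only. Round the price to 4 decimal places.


dt = T/N = 0.027767
u = exp(sigma*sqrt(dt)) = 1.097807; d = 1/u = 0.910907
p = (exp((r-q)*dt) - d) / (u - d) = 0.481147
Discount per step: exp(-r*dt) = 0.999167
Stock lattice S(k, i) with i counting down-moves:
  k=0: S(0,0) = 8.5600
  k=1: S(1,0) = 9.3972; S(1,1) = 7.7974
  k=2: S(2,0) = 10.3163; S(2,1) = 8.5600; S(2,2) = 7.1027
  k=3: S(3,0) = 11.3254; S(3,1) = 9.3972; S(3,2) = 7.7974; S(3,3) = 6.4699
Terminal payoffs V(N, i) = max(S_T - K, 0):
  V(3,0) = 3.285357; V(3,1) = 1.357229; V(3,2) = 0.000000; V(3,3) = 0.000000
Backward induction: V(k, i) = exp(-r*dt) * [p * V(k+1, i) + (1-p) * V(k+1, i+1)].
  V(2,0) = exp(-r*dt) * [p*3.285357 + (1-p)*1.357229] = 2.283039
  V(2,1) = exp(-r*dt) * [p*1.357229 + (1-p)*0.000000] = 0.652483
  V(2,2) = exp(-r*dt) * [p*0.000000 + (1-p)*0.000000] = 0.000000
  V(1,0) = exp(-r*dt) * [p*2.283039 + (1-p)*0.652483] = 1.435824
  V(1,1) = exp(-r*dt) * [p*0.652483 + (1-p)*0.000000] = 0.313679
  V(0,0) = exp(-r*dt) * [p*1.435824 + (1-p)*0.313679] = 0.852885

Answer: Price = V(0,0) = 0.8529


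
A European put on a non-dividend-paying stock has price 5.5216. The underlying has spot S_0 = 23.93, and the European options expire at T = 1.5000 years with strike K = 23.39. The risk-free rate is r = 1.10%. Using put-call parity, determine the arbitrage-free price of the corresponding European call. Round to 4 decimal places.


Answer: Call price = 6.4444

Derivation:
Put-call parity: C - P = S_0 * exp(-qT) - K * exp(-rT).
S_0 * exp(-qT) = 23.9300 * 1.00000000 = 23.93000000
K * exp(-rT) = 23.3900 * 0.98363538 = 23.00723152
C = P + S*exp(-qT) - K*exp(-rT)
C = 5.5216 + 23.93000000 - 23.00723152 = 6.4444


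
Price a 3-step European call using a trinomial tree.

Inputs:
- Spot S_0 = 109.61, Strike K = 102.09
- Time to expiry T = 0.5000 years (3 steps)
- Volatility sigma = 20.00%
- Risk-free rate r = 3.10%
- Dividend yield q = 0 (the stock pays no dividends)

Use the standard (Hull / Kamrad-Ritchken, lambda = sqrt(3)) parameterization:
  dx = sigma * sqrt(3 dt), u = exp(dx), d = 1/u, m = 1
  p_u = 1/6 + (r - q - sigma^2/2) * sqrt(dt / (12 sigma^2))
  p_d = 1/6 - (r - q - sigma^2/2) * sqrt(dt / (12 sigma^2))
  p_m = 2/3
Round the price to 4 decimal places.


Answer: Price = V(0,0) = 11.7465

Derivation:
dt = T/N = 0.166667; dx = sigma*sqrt(3*dt) = 0.141421
u = exp(dx) = 1.151910; d = 1/u = 0.868123
p_u = 0.173148, p_m = 0.666667, p_d = 0.160185
Discount per step: exp(-r*dt) = 0.994847
Stock lattice S(k, j) with j the centered position index:
  k=0: S(0,+0) = 109.6100
  k=1: S(1,-1) = 95.1550; S(1,+0) = 109.6100; S(1,+1) = 126.2608
  k=2: S(2,-2) = 82.6063; S(2,-1) = 95.1550; S(2,+0) = 109.6100; S(2,+1) = 126.2608; S(2,+2) = 145.4411
  k=3: S(3,-3) = 71.7125; S(3,-2) = 82.6063; S(3,-1) = 95.1550; S(3,+0) = 109.6100; S(3,+1) = 126.2608; S(3,+2) = 145.4411; S(3,+3) = 167.5351
Terminal payoffs V(N, j) = max(S_T - K, 0):
  V(3,-3) = 0.000000; V(3,-2) = 0.000000; V(3,-1) = 0.000000; V(3,+0) = 7.520000; V(3,+1) = 24.170845; V(3,+2) = 43.351119; V(3,+3) = 65.445066
Backward induction: V(k, j) = exp(-r*dt) * [p_u * V(k+1, j+1) + p_m * V(k+1, j) + p_d * V(k+1, j-1)]
  V(2,-2) = exp(-r*dt) * [p_u*0.000000 + p_m*0.000000 + p_d*0.000000] = 0.000000
  V(2,-1) = exp(-r*dt) * [p_u*7.520000 + p_m*0.000000 + p_d*0.000000] = 1.295367
  V(2,+0) = exp(-r*dt) * [p_u*24.170845 + p_m*7.520000 + p_d*0.000000] = 9.151076
  V(2,+1) = exp(-r*dt) * [p_u*43.351119 + p_m*24.170845 + p_d*7.520000] = 24.696737
  V(2,+2) = exp(-r*dt) * [p_u*65.445066 + p_m*43.351119 + p_d*24.170845] = 43.876979
  V(1,-1) = exp(-r*dt) * [p_u*9.151076 + p_m*1.295367 + p_d*0.000000] = 2.435457
  V(1,+0) = exp(-r*dt) * [p_u*24.696737 + p_m*9.151076 + p_d*1.295367] = 10.529872
  V(1,+1) = exp(-r*dt) * [p_u*43.876979 + p_m*24.696737 + p_d*9.151076] = 25.396035
  V(0,+0) = exp(-r*dt) * [p_u*25.396035 + p_m*10.529872 + p_d*2.435457] = 11.746476


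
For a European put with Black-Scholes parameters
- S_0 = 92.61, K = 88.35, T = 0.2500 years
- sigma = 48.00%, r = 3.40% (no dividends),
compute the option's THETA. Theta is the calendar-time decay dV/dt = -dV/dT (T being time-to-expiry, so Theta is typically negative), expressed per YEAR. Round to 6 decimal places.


Answer: Theta = -15.314084

Derivation:
d1 = 0.3516288684; d2 = 0.1116288684
phi(d1) = 0.3750259844; exp(-qT) = 1.0000000000; exp(-rT) = 0.9915360229
Theta = -S*exp(-qT)*phi(d1)*sigma/(2*sqrt(T)) + r*K*exp(-rT)*N(-d2) - q*S*exp(-qT)*N(-d1)
N(-d1) = 0.3625583061; N(-d2) = 0.4555588407; sqrt(T) = 0.5000000000
Term 1 = -92.6100 * 1.0000000000 * 0.3750259844 * 0.4800 / (2 * 0.5000000000) = -16.6709550793
Term 2 = 0.0340 * 88.3500 * 0.9915360229 * 0.4555588407 = 1.3568706450
Term 3 = 0 (no dividend yield, q = 0)
Theta = -16.6709550793 + (1.3568706450) + (0.0000000000) = -15.314084


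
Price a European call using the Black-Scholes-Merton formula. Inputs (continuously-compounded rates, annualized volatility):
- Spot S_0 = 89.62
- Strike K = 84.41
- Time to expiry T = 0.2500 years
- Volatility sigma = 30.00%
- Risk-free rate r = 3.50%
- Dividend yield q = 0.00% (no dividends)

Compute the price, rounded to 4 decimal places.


d1 = (ln(S/K) + (r - q + 0.5*sigma^2) * T) / (sigma * sqrt(T)) = 0.53261754
d2 = d1 - sigma * sqrt(T) = 0.38261754
exp(-rT) = 0.99128817; exp(-qT) = 1.00000000
C = S_0 * exp(-qT) * N(d1) - K * exp(-rT) * N(d2)
N(d1) = 0.70285082; N(d2) = 0.64899832
C = 89.6200 * 1.00000000 * 0.70285082 - 84.4100 * 0.99128817 * 0.64899832 = 8.6848

Answer: Price = 8.6848


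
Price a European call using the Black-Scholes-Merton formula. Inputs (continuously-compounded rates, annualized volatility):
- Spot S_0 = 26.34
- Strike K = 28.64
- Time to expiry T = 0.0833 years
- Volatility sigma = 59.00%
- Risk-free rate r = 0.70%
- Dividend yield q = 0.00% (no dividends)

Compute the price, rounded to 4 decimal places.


Answer: Price = 0.9402

Derivation:
d1 = (ln(S/K) + (r - q + 0.5*sigma^2) * T) / (sigma * sqrt(T)) = -0.40305651
d2 = d1 - sigma * sqrt(T) = -0.57334077
exp(-rT) = 0.99941707; exp(-qT) = 1.00000000
C = S_0 * exp(-qT) * N(d1) - K * exp(-rT) * N(d2)
N(d1) = 0.34345333; N(d2) = 0.28320699
C = 26.3400 * 1.00000000 * 0.34345333 - 28.6400 * 0.99941707 * 0.28320699 = 0.9402


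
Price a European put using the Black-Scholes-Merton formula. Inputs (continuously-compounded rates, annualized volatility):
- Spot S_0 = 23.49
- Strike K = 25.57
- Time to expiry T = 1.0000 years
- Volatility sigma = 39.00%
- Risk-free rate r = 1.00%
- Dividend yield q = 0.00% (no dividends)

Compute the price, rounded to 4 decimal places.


d1 = (ln(S/K) + (r - q + 0.5*sigma^2) * T) / (sigma * sqrt(T)) = 0.00308977
d2 = d1 - sigma * sqrt(T) = -0.38691023
exp(-rT) = 0.99004983; exp(-qT) = 1.00000000
P = K * exp(-rT) * N(-d2) - S_0 * exp(-qT) * N(-d1)
N(-d1) = 0.49876736; N(-d2) = 0.65058867
P = 25.5700 * 0.99004983 * 0.65058867 - 23.4900 * 1.00000000 * 0.49876736 = 4.7540

Answer: Price = 4.7540


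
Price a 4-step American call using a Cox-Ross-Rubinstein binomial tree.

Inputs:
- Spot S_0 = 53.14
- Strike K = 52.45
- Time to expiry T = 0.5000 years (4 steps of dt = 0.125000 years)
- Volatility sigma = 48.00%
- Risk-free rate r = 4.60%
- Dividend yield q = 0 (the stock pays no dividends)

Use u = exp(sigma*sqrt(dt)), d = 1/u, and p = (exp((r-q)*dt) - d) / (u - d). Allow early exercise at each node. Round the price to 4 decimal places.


dt = T/N = 0.125000
u = exp(sigma*sqrt(dt)) = 1.184956; d = 1/u = 0.843913
p = (exp((r-q)*dt) - d) / (u - d) = 0.474584
Discount per step: exp(-r*dt) = 0.994266
Stock lattice S(k, i) with i counting down-moves:
  k=0: S(0,0) = 53.1400
  k=1: S(1,0) = 62.9686; S(1,1) = 44.8455
  k=2: S(2,0) = 74.6150; S(2,1) = 53.1400; S(2,2) = 37.8457
  k=3: S(3,0) = 88.4155; S(3,1) = 62.9686; S(3,2) = 44.8455; S(3,3) = 31.9385
  k=4: S(4,0) = 104.7684; S(4,1) = 74.6150; S(4,2) = 53.1400; S(4,3) = 37.8457; S(4,4) = 26.9533
Terminal payoffs V(N, i) = max(S_T - K, 0):
  V(4,0) = 52.318426; V(4,1) = 22.164973; V(4,2) = 0.690000; V(4,3) = 0.000000; V(4,4) = 0.000000
Backward induction: V(k, i) = exp(-r*dt) * [p * V(k+1, i) + (1-p) * V(k+1, i+1)]; then take max(V_cont, immediate exercise) for American.
  V(3,0) = exp(-r*dt) * [p*52.318426 + (1-p)*22.164973] = 36.266180; exercise = 35.965458; V(3,0) = max -> 36.266180
  V(3,1) = exp(-r*dt) * [p*22.164973 + (1-p)*0.690000] = 10.819283; exercise = 10.518561; V(3,1) = max -> 10.819283
  V(3,2) = exp(-r*dt) * [p*0.690000 + (1-p)*0.000000] = 0.325585; exercise = 0.000000; V(3,2) = max -> 0.325585
  V(3,3) = exp(-r*dt) * [p*0.000000 + (1-p)*0.000000] = 0.000000; exercise = 0.000000; V(3,3) = max -> 0.000000
  V(2,0) = exp(-r*dt) * [p*36.266180 + (1-p)*10.819283] = 22.764693; exercise = 22.164973; V(2,0) = max -> 22.764693
  V(2,1) = exp(-r*dt) * [p*10.819283 + (1-p)*0.325585] = 5.275303; exercise = 0.690000; V(2,1) = max -> 5.275303
  V(2,2) = exp(-r*dt) * [p*0.325585 + (1-p)*0.000000] = 0.153632; exercise = 0.000000; V(2,2) = max -> 0.153632
  V(1,0) = exp(-r*dt) * [p*22.764693 + (1-p)*5.275303] = 13.497648; exercise = 10.518561; V(1,0) = max -> 13.497648
  V(1,1) = exp(-r*dt) * [p*5.275303 + (1-p)*0.153632] = 2.569477; exercise = 0.000000; V(1,1) = max -> 2.569477
  V(0,0) = exp(-r*dt) * [p*13.497648 + (1-p)*2.569477] = 7.711341; exercise = 0.690000; V(0,0) = max -> 7.711341

Answer: Price = V(0,0) = 7.7113


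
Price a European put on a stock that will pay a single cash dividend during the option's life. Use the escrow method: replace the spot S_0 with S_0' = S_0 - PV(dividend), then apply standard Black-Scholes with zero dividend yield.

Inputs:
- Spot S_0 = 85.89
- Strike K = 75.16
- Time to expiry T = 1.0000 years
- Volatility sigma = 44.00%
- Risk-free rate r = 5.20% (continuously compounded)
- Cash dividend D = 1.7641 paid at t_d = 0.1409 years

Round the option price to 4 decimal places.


PV(D) = D * exp(-r * t_d) = 1.7641 * 0.99269998 = 1.75122203
S_0' = S_0 - PV(D) = 85.8900 - 1.75122203 = 84.13877797
d1 = (ln(S_0'/K) + (r + sigma^2/2)*T) / (sigma*sqrt(T)) = 0.59465541
d2 = d1 - sigma*sqrt(T) = 0.15465541
exp(-rT) = 0.94932887
N(-d1) = 0.27603692; N(-d2) = 0.43854649
P = K * exp(-rT) * N(-d2) - S_0' * N(-d1) = 75.1600 * 0.94932887 * 0.43854649 - 84.13877797 * 0.27603692 = 8.0656

Answer: Price = 8.0656


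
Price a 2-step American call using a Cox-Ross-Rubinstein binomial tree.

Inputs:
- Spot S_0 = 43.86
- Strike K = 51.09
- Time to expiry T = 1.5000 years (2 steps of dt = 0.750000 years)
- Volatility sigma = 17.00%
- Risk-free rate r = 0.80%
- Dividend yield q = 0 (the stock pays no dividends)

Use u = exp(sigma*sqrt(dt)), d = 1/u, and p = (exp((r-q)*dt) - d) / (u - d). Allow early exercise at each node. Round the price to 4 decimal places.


dt = T/N = 0.750000
u = exp(sigma*sqrt(dt)) = 1.158614; d = 1/u = 0.863100
p = (exp((r-q)*dt) - d) / (u - d) = 0.483625
Discount per step: exp(-r*dt) = 0.994018
Stock lattice S(k, i) with i counting down-moves:
  k=0: S(0,0) = 43.8600
  k=1: S(1,0) = 50.8168; S(1,1) = 37.8556
  k=2: S(2,0) = 58.8771; S(2,1) = 43.8600; S(2,2) = 32.6732
Terminal payoffs V(N, i) = max(S_T - K, 0):
  V(2,0) = 7.787051; V(2,1) = 0.000000; V(2,2) = 0.000000
Backward induction: V(k, i) = exp(-r*dt) * [p * V(k+1, i) + (1-p) * V(k+1, i+1)]; then take max(V_cont, immediate exercise) for American.
  V(1,0) = exp(-r*dt) * [p*7.787051 + (1-p)*0.000000] = 3.743483; exercise = 0.000000; V(1,0) = max -> 3.743483
  V(1,1) = exp(-r*dt) * [p*0.000000 + (1-p)*0.000000] = 0.000000; exercise = 0.000000; V(1,1) = max -> 0.000000
  V(0,0) = exp(-r*dt) * [p*3.743483 + (1-p)*0.000000] = 1.799612; exercise = 0.000000; V(0,0) = max -> 1.799612

Answer: Price = V(0,0) = 1.7996


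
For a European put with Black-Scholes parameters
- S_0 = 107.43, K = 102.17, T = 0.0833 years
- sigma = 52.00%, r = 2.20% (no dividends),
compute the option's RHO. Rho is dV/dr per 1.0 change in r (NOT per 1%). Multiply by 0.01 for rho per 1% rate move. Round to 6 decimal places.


Answer: Rho = -3.338093

Derivation:
d1 = 0.4217463982; d2 = 0.2716653535
phi(d1) = 0.3649942987; exp(-qT) = 1.0000000000; exp(-rT) = 0.9981690782
N(-d2) = 0.3929396718
Rho = -K*T*exp(-rT)*N(-d2) = -102.1700 * 0.0833 * 0.9981690782 * 0.3929396718 = -3.338093


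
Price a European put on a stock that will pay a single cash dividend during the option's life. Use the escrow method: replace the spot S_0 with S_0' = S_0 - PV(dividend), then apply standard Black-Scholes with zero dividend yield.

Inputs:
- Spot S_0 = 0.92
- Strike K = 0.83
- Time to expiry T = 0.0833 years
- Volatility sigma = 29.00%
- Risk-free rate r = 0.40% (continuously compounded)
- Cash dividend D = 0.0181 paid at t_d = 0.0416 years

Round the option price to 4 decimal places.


Answer: Price = 0.0061

Derivation:
PV(D) = D * exp(-r * t_d) = 0.0181 * 0.99983361 = 0.01809699
S_0' = S_0 - PV(D) = 0.9200 - 0.01809699 = 0.90190301
d1 = (ln(S_0'/K) + (r + sigma^2/2)*T) / (sigma*sqrt(T)) = 1.03844976
d2 = d1 - sigma*sqrt(T) = 0.95475072
exp(-rT) = 0.99966686
N(-d1) = 0.14953036; N(-d2) = 0.16985189
P = K * exp(-rT) * N(-d2) - S_0' * N(-d1) = 0.8300 * 0.99966686 * 0.16985189 - 0.90190301 * 0.14953036 = 0.0061


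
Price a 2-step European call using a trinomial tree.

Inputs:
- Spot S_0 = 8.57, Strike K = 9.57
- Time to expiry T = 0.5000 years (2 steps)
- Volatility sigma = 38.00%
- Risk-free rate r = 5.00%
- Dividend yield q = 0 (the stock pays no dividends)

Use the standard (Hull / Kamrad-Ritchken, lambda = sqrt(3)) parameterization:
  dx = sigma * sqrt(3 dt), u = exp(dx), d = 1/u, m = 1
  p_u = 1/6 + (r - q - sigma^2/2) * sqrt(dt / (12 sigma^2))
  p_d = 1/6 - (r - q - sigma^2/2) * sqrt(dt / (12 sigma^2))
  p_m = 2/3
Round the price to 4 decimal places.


Answer: Price = V(0,0) = 0.6519

Derivation:
dt = T/N = 0.250000; dx = sigma*sqrt(3*dt) = 0.329090
u = exp(dx) = 1.389702; d = 1/u = 0.719579
p_u = 0.158234, p_m = 0.666667, p_d = 0.175099
Discount per step: exp(-r*dt) = 0.987578
Stock lattice S(k, j) with j the centered position index:
  k=0: S(0,+0) = 8.5700
  k=1: S(1,-1) = 6.1668; S(1,+0) = 8.5700; S(1,+1) = 11.9097
  k=2: S(2,-2) = 4.4375; S(2,-1) = 6.1668; S(2,+0) = 8.5700; S(2,+1) = 11.9097; S(2,+2) = 16.5510
Terminal payoffs V(N, j) = max(S_T - K, 0):
  V(2,-2) = 0.000000; V(2,-1) = 0.000000; V(2,+0) = 0.000000; V(2,+1) = 2.339750; V(2,+2) = 6.981009
Backward induction: V(k, j) = exp(-r*dt) * [p_u * V(k+1, j+1) + p_m * V(k+1, j) + p_d * V(k+1, j-1)]
  V(1,-1) = exp(-r*dt) * [p_u*0.000000 + p_m*0.000000 + p_d*0.000000] = 0.000000
  V(1,+0) = exp(-r*dt) * [p_u*2.339750 + p_m*0.000000 + p_d*0.000000] = 0.365630
  V(1,+1) = exp(-r*dt) * [p_u*6.981009 + p_m*2.339750 + p_d*0.000000] = 2.631370
  V(0,+0) = exp(-r*dt) * [p_u*2.631370 + p_m*0.365630 + p_d*0.000000] = 0.651926


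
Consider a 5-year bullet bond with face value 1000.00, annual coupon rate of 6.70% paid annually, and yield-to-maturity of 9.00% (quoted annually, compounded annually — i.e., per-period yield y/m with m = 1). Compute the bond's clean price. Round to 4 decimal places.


Answer: Price = 910.5380

Derivation:
Coupon per period c = face * coupon_rate / m = 67.000000
Periods per year m = 1; per-period yield y/m = 0.090000
Number of cashflows N = 5
Cashflows (t years, CF_t, discount factor 1/(1+y/m)^(m*t), PV):
  t = 1.0000: CF_t = 67.000000, DF = 0.917431, PV = 61.467890
  t = 2.0000: CF_t = 67.000000, DF = 0.841680, PV = 56.392560
  t = 3.0000: CF_t = 67.000000, DF = 0.772183, PV = 51.736293
  t = 4.0000: CF_t = 67.000000, DF = 0.708425, PV = 47.464489
  t = 5.0000: CF_t = 1067.000000, DF = 0.649931, PV = 693.476789
Price P = sum_t PV_t = 910.538021


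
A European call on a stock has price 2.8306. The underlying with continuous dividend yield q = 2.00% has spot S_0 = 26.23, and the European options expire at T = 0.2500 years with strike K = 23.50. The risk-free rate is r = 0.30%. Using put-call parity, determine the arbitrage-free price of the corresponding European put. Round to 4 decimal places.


Answer: Put price = 0.2138

Derivation:
Put-call parity: C - P = S_0 * exp(-qT) - K * exp(-rT).
S_0 * exp(-qT) = 26.2300 * 0.99501248 = 26.09917733
K * exp(-rT) = 23.5000 * 0.99925028 = 23.48238161
P = C - S*exp(-qT) + K*exp(-rT)
P = 2.8306 - 26.09917733 + 23.48238161 = 0.2138


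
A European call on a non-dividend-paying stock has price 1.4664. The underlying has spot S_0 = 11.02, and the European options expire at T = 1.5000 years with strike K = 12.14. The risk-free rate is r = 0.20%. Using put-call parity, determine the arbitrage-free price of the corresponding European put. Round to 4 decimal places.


Answer: Put price = 2.5500

Derivation:
Put-call parity: C - P = S_0 * exp(-qT) - K * exp(-rT).
S_0 * exp(-qT) = 11.0200 * 1.00000000 = 11.02000000
K * exp(-rT) = 12.1400 * 0.99700450 = 12.10363458
P = C - S*exp(-qT) + K*exp(-rT)
P = 1.4664 - 11.02000000 + 12.10363458 = 2.5500


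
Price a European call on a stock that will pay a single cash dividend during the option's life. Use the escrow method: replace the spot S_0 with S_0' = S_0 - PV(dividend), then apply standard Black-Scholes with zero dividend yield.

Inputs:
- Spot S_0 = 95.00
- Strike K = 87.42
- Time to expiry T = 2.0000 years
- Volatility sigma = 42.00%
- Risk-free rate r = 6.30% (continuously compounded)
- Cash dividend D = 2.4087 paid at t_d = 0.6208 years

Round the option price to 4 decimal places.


Answer: Price = 28.5446

Derivation:
PV(D) = D * exp(-r * t_d) = 2.4087 * 0.96164454 = 2.31631320
S_0' = S_0 - PV(D) = 95.0000 - 2.31631320 = 92.68368680
d1 = (ln(S_0'/K) + (r + sigma^2/2)*T) / (sigma*sqrt(T)) = 0.60755354
d2 = d1 - sigma*sqrt(T) = 0.01358384
exp(-rT) = 0.88161485
N(d1) = 0.72825819; N(d2) = 0.50541900
C = S_0' * N(d1) - K * exp(-rT) * N(d2) = 92.68368680 * 0.72825819 - 87.4200 * 0.88161485 * 0.50541900 = 28.5446


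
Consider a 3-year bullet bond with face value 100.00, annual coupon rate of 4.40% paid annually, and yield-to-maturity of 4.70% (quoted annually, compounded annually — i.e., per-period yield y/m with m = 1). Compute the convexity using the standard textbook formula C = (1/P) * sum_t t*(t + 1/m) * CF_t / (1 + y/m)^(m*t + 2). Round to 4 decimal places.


Coupon per period c = face * coupon_rate / m = 4.400000
Periods per year m = 1; per-period yield y/m = 0.047000
Number of cashflows N = 3
Cashflows (t years, CF_t, discount factor 1/(1+y/m)^(m*t), PV):
  t = 1.0000: CF_t = 4.400000, DF = 0.955110, PV = 4.202483
  t = 2.0000: CF_t = 4.400000, DF = 0.912235, PV = 4.013833
  t = 3.0000: CF_t = 104.400000, DF = 0.871284, PV = 90.962095
Price P = sum_t PV_t = 99.178411
Convexity numerator sum_t t*(t + 1/m) * CF_t / (1+y/m)^(m*t + 2):
  t = 1.0000: term = 7.667303
  t = 2.0000: term = 21.969350
  t = 3.0000: term = 995.745463
Convexity = (1/P) * sum = 1025.382116 / 99.178411 = 10.338763

Answer: Convexity = 10.3388


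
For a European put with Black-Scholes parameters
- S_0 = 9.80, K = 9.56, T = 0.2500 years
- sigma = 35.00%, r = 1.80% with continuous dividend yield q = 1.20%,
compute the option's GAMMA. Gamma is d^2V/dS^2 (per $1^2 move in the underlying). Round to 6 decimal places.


Answer: Gamma = 0.225459

Derivation:
d1 = 0.2377551921; d2 = 0.0627551921
phi(d1) = 0.3878245242; exp(-qT) = 0.9970044955; exp(-rT) = 0.9955101098
Gamma = exp(-qT) * phi(d1) / (S * sigma * sqrt(T)) = 0.9970044955 * 0.3878245242 / (9.8000 * 0.3500 * 0.5000000000) = 0.225459


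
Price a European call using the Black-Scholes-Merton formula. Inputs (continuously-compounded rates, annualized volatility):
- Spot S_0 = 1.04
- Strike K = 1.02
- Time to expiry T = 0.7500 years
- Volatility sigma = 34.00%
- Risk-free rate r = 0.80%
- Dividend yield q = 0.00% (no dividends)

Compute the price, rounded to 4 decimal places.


d1 = (ln(S/K) + (r - q + 0.5*sigma^2) * T) / (sigma * sqrt(T)) = 0.23354866
d2 = d1 - sigma * sqrt(T) = -0.06089997
exp(-rT) = 0.99401796; exp(-qT) = 1.00000000
C = S_0 * exp(-qT) * N(d1) - K * exp(-rT) * N(d2)
N(d1) = 0.59233231; N(d2) = 0.47571944
C = 1.0400 * 1.00000000 * 0.59233231 - 1.0200 * 0.99401796 * 0.47571944 = 0.1337

Answer: Price = 0.1337


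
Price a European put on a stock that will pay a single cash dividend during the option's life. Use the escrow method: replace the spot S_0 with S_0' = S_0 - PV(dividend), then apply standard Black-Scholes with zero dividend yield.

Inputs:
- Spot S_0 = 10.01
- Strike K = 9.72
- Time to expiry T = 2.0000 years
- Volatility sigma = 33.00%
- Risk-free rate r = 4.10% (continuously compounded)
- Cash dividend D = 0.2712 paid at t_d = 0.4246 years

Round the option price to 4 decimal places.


PV(D) = D * exp(-r * t_d) = 0.2712 * 0.98274205 = 0.26651965
S_0' = S_0 - PV(D) = 10.0100 - 0.26651965 = 9.74348035
d1 = (ln(S_0'/K) + (r + sigma^2/2)*T) / (sigma*sqrt(T)) = 0.41422050
d2 = d1 - sigma*sqrt(T) = -0.05246998
exp(-rT) = 0.92127196
N(-d1) = 0.33935632; N(-d2) = 0.52092289
P = K * exp(-rT) * N(-d2) - S_0' * N(-d1) = 9.7200 * 0.92127196 * 0.52092289 - 9.74348035 * 0.33935632 = 1.3582

Answer: Price = 1.3582


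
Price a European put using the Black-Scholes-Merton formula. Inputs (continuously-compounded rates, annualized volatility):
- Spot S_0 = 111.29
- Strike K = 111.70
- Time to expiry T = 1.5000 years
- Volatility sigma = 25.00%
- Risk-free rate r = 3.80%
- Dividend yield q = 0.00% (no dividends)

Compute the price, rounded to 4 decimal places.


d1 = (ln(S/K) + (r - q + 0.5*sigma^2) * T) / (sigma * sqrt(T)) = 0.32724432
d2 = d1 - sigma * sqrt(T) = 0.02105810
exp(-rT) = 0.94459407; exp(-qT) = 1.00000000
P = K * exp(-rT) * N(-d2) - S_0 * exp(-qT) * N(-d1)
N(-d1) = 0.37174155; N(-d2) = 0.49159965
P = 111.7000 * 0.94459407 * 0.49159965 - 111.2900 * 1.00000000 * 0.37174155 = 10.4981

Answer: Price = 10.4981


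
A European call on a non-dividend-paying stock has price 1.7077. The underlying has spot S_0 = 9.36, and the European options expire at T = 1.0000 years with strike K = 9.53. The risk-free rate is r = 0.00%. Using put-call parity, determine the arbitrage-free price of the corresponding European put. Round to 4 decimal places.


Answer: Put price = 1.8777

Derivation:
Put-call parity: C - P = S_0 * exp(-qT) - K * exp(-rT).
S_0 * exp(-qT) = 9.3600 * 1.00000000 = 9.36000000
K * exp(-rT) = 9.5300 * 1.00000000 = 9.53000000
P = C - S*exp(-qT) + K*exp(-rT)
P = 1.7077 - 9.36000000 + 9.53000000 = 1.8777


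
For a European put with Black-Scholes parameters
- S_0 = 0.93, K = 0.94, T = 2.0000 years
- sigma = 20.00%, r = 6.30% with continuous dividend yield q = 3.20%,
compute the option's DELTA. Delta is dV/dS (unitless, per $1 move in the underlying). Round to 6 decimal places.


Answer: Delta = -0.350269

Derivation:
d1 = 0.3228109011; d2 = 0.0399681886
phi(d1) = 0.3786882499; exp(-qT) = 0.9380049995; exp(-rT) = 0.8816148468
N(-d1) = 0.3734192284
Delta = -exp(-qT) * N(-d1) = -0.9380049995 * 0.3734192284 = -0.350269


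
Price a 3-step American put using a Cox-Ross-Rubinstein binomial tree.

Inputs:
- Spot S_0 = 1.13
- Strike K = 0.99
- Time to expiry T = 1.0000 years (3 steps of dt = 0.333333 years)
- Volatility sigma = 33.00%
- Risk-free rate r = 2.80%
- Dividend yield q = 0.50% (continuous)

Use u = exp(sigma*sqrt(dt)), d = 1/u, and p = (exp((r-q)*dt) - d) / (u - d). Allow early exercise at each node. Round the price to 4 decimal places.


dt = T/N = 0.333333
u = exp(sigma*sqrt(dt)) = 1.209885; d = 1/u = 0.826525
p = (exp((r-q)*dt) - d) / (u - d) = 0.472588
Discount per step: exp(-r*dt) = 0.990710
Stock lattice S(k, i) with i counting down-moves:
  k=0: S(0,0) = 1.1300
  k=1: S(1,0) = 1.3672; S(1,1) = 0.9340
  k=2: S(2,0) = 1.6541; S(2,1) = 1.1300; S(2,2) = 0.7720
  k=3: S(3,0) = 2.0013; S(3,1) = 1.3672; S(3,2) = 0.9340; S(3,3) = 0.6380
Terminal payoffs V(N, i) = max(K - S_T, 0):
  V(3,0) = 0.000000; V(3,1) = 0.000000; V(3,2) = 0.056027; V(3,3) = 0.351963
Backward induction: V(k, i) = exp(-r*dt) * [p * V(k+1, i) + (1-p) * V(k+1, i+1)]; then take max(V_cont, immediate exercise) for American.
  V(2,0) = exp(-r*dt) * [p*0.000000 + (1-p)*0.000000] = 0.000000; exercise = 0.000000; V(2,0) = max -> 0.000000
  V(2,1) = exp(-r*dt) * [p*0.000000 + (1-p)*0.056027] = 0.029275; exercise = 0.000000; V(2,1) = max -> 0.029275
  V(2,2) = exp(-r*dt) * [p*0.056027 + (1-p)*0.351963] = 0.210137; exercise = 0.218048; V(2,2) = max -> 0.218048
  V(1,0) = exp(-r*dt) * [p*0.000000 + (1-p)*0.029275] = 0.015297; exercise = 0.000000; V(1,0) = max -> 0.015297
  V(1,1) = exp(-r*dt) * [p*0.029275 + (1-p)*0.218048] = 0.127640; exercise = 0.056027; V(1,1) = max -> 0.127640
  V(0,0) = exp(-r*dt) * [p*0.015297 + (1-p)*0.127640] = 0.073855; exercise = 0.000000; V(0,0) = max -> 0.073855

Answer: Price = V(0,0) = 0.0739


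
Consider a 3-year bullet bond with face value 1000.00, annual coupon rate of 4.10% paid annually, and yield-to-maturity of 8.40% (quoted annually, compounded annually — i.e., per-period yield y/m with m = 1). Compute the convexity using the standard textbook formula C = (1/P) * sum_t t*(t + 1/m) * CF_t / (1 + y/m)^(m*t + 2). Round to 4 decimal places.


Answer: Convexity = 9.6504

Derivation:
Coupon per period c = face * coupon_rate / m = 41.000000
Periods per year m = 1; per-period yield y/m = 0.084000
Number of cashflows N = 3
Cashflows (t years, CF_t, discount factor 1/(1+y/m)^(m*t), PV):
  t = 1.0000: CF_t = 41.000000, DF = 0.922509, PV = 37.822878
  t = 2.0000: CF_t = 41.000000, DF = 0.851023, PV = 34.891954
  t = 3.0000: CF_t = 1041.000000, DF = 0.785077, PV = 817.264967
Price P = sum_t PV_t = 889.979800
Convexity numerator sum_t t*(t + 1/m) * CF_t / (1+y/m)^(m*t + 2):
  t = 1.0000: term = 64.376299
  t = 2.0000: term = 178.163189
  t = 3.0000: term = 8346.138062
Convexity = (1/P) * sum = 8588.677550 / 889.979800 = 9.650419


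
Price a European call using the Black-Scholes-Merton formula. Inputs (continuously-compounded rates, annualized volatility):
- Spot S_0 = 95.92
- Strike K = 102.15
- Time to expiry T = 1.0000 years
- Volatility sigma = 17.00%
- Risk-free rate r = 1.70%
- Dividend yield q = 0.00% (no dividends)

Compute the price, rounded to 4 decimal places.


Answer: Price = 4.6367

Derivation:
d1 = (ln(S/K) + (r - q + 0.5*sigma^2) * T) / (sigma * sqrt(T)) = -0.18516359
d2 = d1 - sigma * sqrt(T) = -0.35516359
exp(-rT) = 0.98314368; exp(-qT) = 1.00000000
C = S_0 * exp(-qT) * N(d1) - K * exp(-rT) * N(d2)
N(d1) = 0.42655036; N(d2) = 0.36123352
C = 95.9200 * 1.00000000 * 0.42655036 - 102.1500 * 0.98314368 * 0.36123352 = 4.6367


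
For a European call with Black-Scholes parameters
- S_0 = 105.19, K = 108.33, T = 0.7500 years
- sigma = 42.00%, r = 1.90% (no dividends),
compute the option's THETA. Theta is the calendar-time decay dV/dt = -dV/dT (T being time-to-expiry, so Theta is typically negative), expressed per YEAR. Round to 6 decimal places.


d1 = 0.1401754624; d2 = -0.2235552072
phi(d1) = 0.3950420305; exp(-qT) = 1.0000000000; exp(-rT) = 0.9858510507
Theta = -S*exp(-qT)*phi(d1)*sigma/(2*sqrt(T)) - r*K*exp(-rT)*N(d2) + q*S*exp(-qT)*N(d1)
N(d1) = 0.5557393207; N(d2) = 0.4115517105; sqrt(T) = 0.8660254038
Term 1 = -105.1900 * 1.0000000000 * 0.3950420305 * 0.4200 / (2 * 0.8660254038) = -10.0764237530
Term 2 = -0.0190 * 108.3300 * 0.9858510507 * 0.4115517105 = -0.8350991830
Term 3 = 0 (no dividend yield, q = 0)
Theta = -10.0764237530 + (-0.8350991830) + (0.0000000000) = -10.911523

Answer: Theta = -10.911523


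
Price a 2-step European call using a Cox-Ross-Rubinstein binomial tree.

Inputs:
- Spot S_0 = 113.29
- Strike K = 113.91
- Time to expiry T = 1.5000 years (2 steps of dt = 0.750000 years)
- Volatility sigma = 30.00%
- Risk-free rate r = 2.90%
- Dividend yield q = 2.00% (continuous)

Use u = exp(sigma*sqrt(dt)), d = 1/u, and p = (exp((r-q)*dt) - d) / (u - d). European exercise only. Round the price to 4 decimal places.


Answer: Price = V(0,0) = 14.7341

Derivation:
dt = T/N = 0.750000
u = exp(sigma*sqrt(dt)) = 1.296681; d = 1/u = 0.771200
p = (exp((r-q)*dt) - d) / (u - d) = 0.448300
Discount per step: exp(-r*dt) = 0.978485
Stock lattice S(k, i) with i counting down-moves:
  k=0: S(0,0) = 113.2900
  k=1: S(1,0) = 146.9009; S(1,1) = 87.3692
  k=2: S(2,0) = 190.4836; S(2,1) = 113.2900; S(2,2) = 67.3792
Terminal payoffs V(N, i) = max(S_T - K, 0):
  V(2,0) = 76.573608; V(2,1) = 0.000000; V(2,2) = 0.000000
Backward induction: V(k, i) = exp(-r*dt) * [p * V(k+1, i) + (1-p) * V(k+1, i+1)].
  V(1,0) = exp(-r*dt) * [p*76.573608 + (1-p)*0.000000] = 33.589364
  V(1,1) = exp(-r*dt) * [p*0.000000 + (1-p)*0.000000] = 0.000000
  V(0,0) = exp(-r*dt) * [p*33.589364 + (1-p)*0.000000] = 14.734129


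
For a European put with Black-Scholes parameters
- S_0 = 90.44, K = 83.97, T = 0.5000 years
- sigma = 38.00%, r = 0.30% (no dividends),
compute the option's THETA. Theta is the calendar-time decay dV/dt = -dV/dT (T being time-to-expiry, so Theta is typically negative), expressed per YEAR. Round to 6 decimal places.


Answer: Theta = -8.779528

Derivation:
d1 = 0.4161772056; d2 = 0.1474766287
phi(d1) = 0.3658469266; exp(-qT) = 1.0000000000; exp(-rT) = 0.9985011244
Theta = -S*exp(-qT)*phi(d1)*sigma/(2*sqrt(T)) + r*K*exp(-rT)*N(-d2) - q*S*exp(-qT)*N(-d1)
N(-d1) = 0.3386401691; N(-d2) = 0.4413779128; sqrt(T) = 0.7071067812
Term 1 = -90.4400 * 1.0000000000 * 0.3658469266 * 0.3800 / (2 * 0.7071067812) = -8.8905486626
Term 2 = 0.0030 * 83.9700 * 0.9985011244 * 0.4413779128 = 0.1110208538
Term 3 = 0 (no dividend yield, q = 0)
Theta = -8.8905486626 + (0.1110208538) + (0.0000000000) = -8.779528
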